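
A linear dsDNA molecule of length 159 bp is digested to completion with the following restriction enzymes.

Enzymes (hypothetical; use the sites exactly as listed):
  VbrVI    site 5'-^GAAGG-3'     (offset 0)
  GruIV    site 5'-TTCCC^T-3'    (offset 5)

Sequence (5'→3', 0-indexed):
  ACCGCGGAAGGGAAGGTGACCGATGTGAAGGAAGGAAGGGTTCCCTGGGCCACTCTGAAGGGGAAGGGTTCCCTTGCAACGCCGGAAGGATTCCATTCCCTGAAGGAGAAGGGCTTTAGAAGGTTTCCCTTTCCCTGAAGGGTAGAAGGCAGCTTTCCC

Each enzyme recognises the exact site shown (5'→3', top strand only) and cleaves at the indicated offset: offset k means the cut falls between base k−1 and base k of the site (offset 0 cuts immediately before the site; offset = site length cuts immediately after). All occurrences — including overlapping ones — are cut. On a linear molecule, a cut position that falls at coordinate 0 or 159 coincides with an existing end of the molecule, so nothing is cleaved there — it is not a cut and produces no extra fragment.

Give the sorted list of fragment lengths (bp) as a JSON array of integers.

Scan for sites:
  VbrVI GAAGG/0: at [6, 11, 26, 30, 34, 56, 62, 84, 101, 107, 118, 136, 144] ⇒ [6, 11, 26, 30, 34, 56, 62, 84, 101, 107, 118, 136, 144]
  GruIV TTCCCT/5: at [40, 68, 95, 124, 130] ⇒ [45, 73, 100, 129, 135]

All cut coordinates (distinct, sorted): [6, 11, 26, 30, 34, 45, 56, 62, 73, 84, 100, 101, 107, 118, 129, 135, 136, 144]

Fragment lengths:
  [0,6): 6 bp
  [6,11): 5 bp
  [11,26): 15 bp
  [26,30): 4 bp
  [30,34): 4 bp
  [34,45): 11 bp
  [45,56): 11 bp
  [56,62): 6 bp
  [62,73): 11 bp
  [73,84): 11 bp
  [84,100): 16 bp
  [100,101): 1 bp
  [101,107): 6 bp
  [107,118): 11 bp
  [118,129): 11 bp
  [129,135): 6 bp
  [135,136): 1 bp
  [136,144): 8 bp
  [144,159): 15 bp

[1,1,4,4,5,6,6,6,6,8,11,11,11,11,11,11,15,15,16]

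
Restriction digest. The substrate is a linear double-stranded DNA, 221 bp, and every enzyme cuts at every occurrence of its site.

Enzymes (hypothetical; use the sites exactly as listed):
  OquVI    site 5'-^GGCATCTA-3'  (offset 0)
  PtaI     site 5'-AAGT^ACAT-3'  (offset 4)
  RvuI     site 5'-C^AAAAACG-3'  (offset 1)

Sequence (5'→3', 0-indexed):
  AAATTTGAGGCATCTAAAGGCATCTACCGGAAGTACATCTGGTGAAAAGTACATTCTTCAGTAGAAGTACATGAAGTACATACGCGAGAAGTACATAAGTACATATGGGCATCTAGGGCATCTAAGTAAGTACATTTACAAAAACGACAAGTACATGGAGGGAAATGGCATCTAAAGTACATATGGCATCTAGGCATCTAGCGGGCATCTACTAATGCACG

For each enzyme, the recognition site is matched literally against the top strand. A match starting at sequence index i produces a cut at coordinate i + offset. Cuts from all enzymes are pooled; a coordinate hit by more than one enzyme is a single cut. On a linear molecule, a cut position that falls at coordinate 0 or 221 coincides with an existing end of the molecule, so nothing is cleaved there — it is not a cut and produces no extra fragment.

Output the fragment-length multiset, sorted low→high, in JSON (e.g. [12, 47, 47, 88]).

[6,7,8,8,8,8,9,9,10,11,12,13,14,15,15,16,16,18,18]

Scan for sites:
  OquVI GGCATCTA/0: at [8, 18, 107, 116, 166, 184, 192, 203] ⇒ [8, 18, 107, 116, 166, 184, 192, 203]
  PtaI AAGTACAT/4: at [30, 46, 64, 73, 88, 96, 127, 148, 174] ⇒ [34, 50, 68, 77, 92, 100, 131, 152, 178]
  RvuI CAAAAACG/1: at [138] ⇒ [139]

Pooled cuts: [8, 18, 34, 50, 68, 77, 92, 100, 107, 116, 131, 139, 152, 166, 178, 184, 192, 203]

Fragment lengths:
  [0,8): 8 bp
  [8,18): 10 bp
  [18,34): 16 bp
  [34,50): 16 bp
  [50,68): 18 bp
  [68,77): 9 bp
  [77,92): 15 bp
  [92,100): 8 bp
  [100,107): 7 bp
  [107,116): 9 bp
  [116,131): 15 bp
  [131,139): 8 bp
  [139,152): 13 bp
  [152,166): 14 bp
  [166,178): 12 bp
  [178,184): 6 bp
  [184,192): 8 bp
  [192,203): 11 bp
  [203,221): 18 bp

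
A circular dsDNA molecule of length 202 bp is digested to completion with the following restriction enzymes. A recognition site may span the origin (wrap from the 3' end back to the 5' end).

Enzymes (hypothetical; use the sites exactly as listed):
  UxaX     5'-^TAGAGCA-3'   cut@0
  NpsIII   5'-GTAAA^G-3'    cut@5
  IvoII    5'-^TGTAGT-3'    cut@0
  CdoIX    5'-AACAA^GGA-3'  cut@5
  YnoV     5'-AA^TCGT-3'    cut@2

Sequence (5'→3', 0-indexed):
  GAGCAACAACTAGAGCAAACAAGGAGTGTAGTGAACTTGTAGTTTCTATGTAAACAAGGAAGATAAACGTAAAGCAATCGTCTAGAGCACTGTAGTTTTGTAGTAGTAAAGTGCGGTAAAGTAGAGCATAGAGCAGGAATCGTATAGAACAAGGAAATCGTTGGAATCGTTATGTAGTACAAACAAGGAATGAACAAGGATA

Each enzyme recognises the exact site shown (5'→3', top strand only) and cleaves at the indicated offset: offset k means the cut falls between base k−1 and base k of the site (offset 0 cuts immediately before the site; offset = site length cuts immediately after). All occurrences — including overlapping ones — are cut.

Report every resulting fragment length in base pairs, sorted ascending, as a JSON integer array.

Scan for sites:
  UxaX (TAGAGCA, off=0): starts [10, 82, 121, 128, 200] → cuts [10, 82, 121, 128, 200]
  NpsIII (GTAAAG, off=5): starts [68, 105, 115] → cuts [73, 110, 120]
  IvoII (TGTAGT, off=0): starts [26, 37, 90, 98, 172] → cuts [26, 37, 90, 98, 172]
  CdoIX (AACAAGGA, off=5): starts [17, 52, 147, 181, 192] → cuts [22, 57, 152, 186, 197]
  YnoV (AATCGT, off=2): starts [75, 137, 155, 164] → cuts [77, 139, 157, 166]

Pooled cuts: [10, 22, 26, 37, 57, 73, 77, 82, 90, 98, 110, 120, 121, 128, 139, 152, 157, 166, 172, 186, 197, 200]

Fragment lengths:
  10→22: 12 bp
  22→26: 4 bp
  26→37: 11 bp
  37→57: 20 bp
  57→73: 16 bp
  73→77: 4 bp
  77→82: 5 bp
  82→90: 8 bp
  90→98: 8 bp
  98→110: 12 bp
  110→120: 10 bp
  120→121: 1 bp
  121→128: 7 bp
  128→139: 11 bp
  139→152: 13 bp
  152→157: 5 bp
  157→166: 9 bp
  166→172: 6 bp
  172→186: 14 bp
  186→197: 11 bp
  197→200: 3 bp
  200→10 (wrap): 202-200+10 = 12 bp

[1,3,4,4,5,5,6,7,8,8,9,10,11,11,11,12,12,12,13,14,16,20]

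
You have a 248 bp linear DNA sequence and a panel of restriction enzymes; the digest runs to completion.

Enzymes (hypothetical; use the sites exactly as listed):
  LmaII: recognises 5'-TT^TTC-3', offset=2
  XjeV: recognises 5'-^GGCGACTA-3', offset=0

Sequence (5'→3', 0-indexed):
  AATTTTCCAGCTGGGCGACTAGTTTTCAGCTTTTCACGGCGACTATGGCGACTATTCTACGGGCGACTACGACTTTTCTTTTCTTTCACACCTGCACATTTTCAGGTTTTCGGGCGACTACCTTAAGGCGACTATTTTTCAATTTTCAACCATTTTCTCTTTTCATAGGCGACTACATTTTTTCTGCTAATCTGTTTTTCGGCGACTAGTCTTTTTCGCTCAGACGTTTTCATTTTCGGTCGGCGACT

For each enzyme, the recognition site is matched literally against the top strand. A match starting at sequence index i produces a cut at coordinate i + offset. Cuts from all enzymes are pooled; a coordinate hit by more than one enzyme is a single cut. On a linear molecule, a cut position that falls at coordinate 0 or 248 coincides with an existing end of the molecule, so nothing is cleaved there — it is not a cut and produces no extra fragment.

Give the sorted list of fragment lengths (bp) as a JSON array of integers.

Scan for sites:
  LmaII TTTTC/2: at [2, 22, 30, 73, 78, 98, 106, 135, 142, 152, 159, 179, 195, 212, 226, 232] ⇒ [4, 24, 32, 75, 80, 100, 108, 137, 144, 154, 161, 181, 197, 214, 228, 234]
  XjeV GGCGACTA/0: at [13, 37, 46, 61, 112, 126, 167, 200] ⇒ [13, 37, 46, 61, 112, 126, 167, 200]

Pooled cuts: [4, 13, 24, 32, 37, 46, 61, 75, 80, 100, 108, 112, 126, 137, 144, 154, 161, 167, 181, 197, 200, 214, 228, 234]

Fragments:
  [0,4): 4 bp
  [4,13): 9 bp
  [13,24): 11 bp
  [24,32): 8 bp
  [32,37): 5 bp
  [37,46): 9 bp
  [46,61): 15 bp
  [61,75): 14 bp
  [75,80): 5 bp
  [80,100): 20 bp
  [100,108): 8 bp
  [108,112): 4 bp
  [112,126): 14 bp
  [126,137): 11 bp
  [137,144): 7 bp
  [144,154): 10 bp
  [154,161): 7 bp
  [161,167): 6 bp
  [167,181): 14 bp
  [181,197): 16 bp
  [197,200): 3 bp
  [200,214): 14 bp
  [214,228): 14 bp
  [228,234): 6 bp
  [234,248): 14 bp

[3,4,4,5,5,6,6,7,7,8,8,9,9,10,11,11,14,14,14,14,14,14,15,16,20]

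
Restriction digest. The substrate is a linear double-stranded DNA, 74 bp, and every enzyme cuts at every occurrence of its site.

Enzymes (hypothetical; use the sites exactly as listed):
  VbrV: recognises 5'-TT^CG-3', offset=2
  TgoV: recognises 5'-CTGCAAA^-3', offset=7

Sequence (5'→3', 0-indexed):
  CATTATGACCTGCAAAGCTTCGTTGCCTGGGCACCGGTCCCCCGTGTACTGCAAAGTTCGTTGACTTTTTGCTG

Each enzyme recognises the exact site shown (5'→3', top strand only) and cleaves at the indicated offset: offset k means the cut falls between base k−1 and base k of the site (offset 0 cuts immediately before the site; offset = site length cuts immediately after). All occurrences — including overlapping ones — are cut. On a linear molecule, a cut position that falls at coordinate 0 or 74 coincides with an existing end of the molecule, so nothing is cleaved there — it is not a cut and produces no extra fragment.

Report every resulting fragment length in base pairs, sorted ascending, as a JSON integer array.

Scan for sites:
  VbrV (TTCG, off=2): starts [18, 56] → cuts [20, 58]
  TgoV (CTGCAAA, off=7): starts [9, 48] → cuts [16, 55]

All cut coordinates (distinct, sorted): [16, 20, 55, 58]

Fragment lengths:
  [0,16): 16 bp
  [16,20): 4 bp
  [20,55): 35 bp
  [55,58): 3 bp
  [58,74): 16 bp

[3,4,16,16,35]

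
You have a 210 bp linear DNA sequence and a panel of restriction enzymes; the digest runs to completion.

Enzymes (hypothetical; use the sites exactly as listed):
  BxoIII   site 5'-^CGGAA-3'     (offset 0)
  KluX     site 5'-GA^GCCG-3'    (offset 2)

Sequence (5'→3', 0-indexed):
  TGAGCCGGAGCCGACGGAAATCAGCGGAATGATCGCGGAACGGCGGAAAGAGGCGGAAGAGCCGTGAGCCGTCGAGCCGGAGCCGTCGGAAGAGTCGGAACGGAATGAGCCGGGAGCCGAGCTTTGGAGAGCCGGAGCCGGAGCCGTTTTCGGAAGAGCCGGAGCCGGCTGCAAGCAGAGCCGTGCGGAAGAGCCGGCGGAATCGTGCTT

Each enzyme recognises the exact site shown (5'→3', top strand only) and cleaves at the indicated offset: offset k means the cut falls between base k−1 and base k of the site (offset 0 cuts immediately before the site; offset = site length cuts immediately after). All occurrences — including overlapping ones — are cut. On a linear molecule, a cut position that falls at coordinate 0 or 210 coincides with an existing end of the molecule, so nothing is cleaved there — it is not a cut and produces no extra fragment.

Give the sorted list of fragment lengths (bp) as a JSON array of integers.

[3,5,5,5,5,6,6,6,6,6,6,7,7,7,7,7,8,8,8,8,9,10,10,11,13,15,16]

Per-enzyme occurrences:
  BxoIII CGGAA/0: at [14, 24, 35, 43, 53, 86, 95, 100, 150, 185, 197] ⇒ [14, 24, 35, 43, 53, 86, 95, 100, 150, 185, 197]
  KluX GAGCCG/2: at [1, 7, 58, 65, 73, 79, 106, 113, 128, 134, 140, 155, 161, 177, 190] ⇒ [3, 9, 60, 67, 75, 81, 108, 115, 130, 136, 142, 157, 163, 179, 192]

Pooled cuts: [3, 9, 14, 24, 35, 43, 53, 60, 67, 75, 81, 86, 95, 100, 108, 115, 130, 136, 142, 150, 157, 163, 179, 185, 192, 197]

Fragments:
  [0,3): 3 bp
  [3,9): 6 bp
  [9,14): 5 bp
  [14,24): 10 bp
  [24,35): 11 bp
  [35,43): 8 bp
  [43,53): 10 bp
  [53,60): 7 bp
  [60,67): 7 bp
  [67,75): 8 bp
  [75,81): 6 bp
  [81,86): 5 bp
  [86,95): 9 bp
  [95,100): 5 bp
  [100,108): 8 bp
  [108,115): 7 bp
  [115,130): 15 bp
  [130,136): 6 bp
  [136,142): 6 bp
  [142,150): 8 bp
  [150,157): 7 bp
  [157,163): 6 bp
  [163,179): 16 bp
  [179,185): 6 bp
  [185,192): 7 bp
  [192,197): 5 bp
  [197,210): 13 bp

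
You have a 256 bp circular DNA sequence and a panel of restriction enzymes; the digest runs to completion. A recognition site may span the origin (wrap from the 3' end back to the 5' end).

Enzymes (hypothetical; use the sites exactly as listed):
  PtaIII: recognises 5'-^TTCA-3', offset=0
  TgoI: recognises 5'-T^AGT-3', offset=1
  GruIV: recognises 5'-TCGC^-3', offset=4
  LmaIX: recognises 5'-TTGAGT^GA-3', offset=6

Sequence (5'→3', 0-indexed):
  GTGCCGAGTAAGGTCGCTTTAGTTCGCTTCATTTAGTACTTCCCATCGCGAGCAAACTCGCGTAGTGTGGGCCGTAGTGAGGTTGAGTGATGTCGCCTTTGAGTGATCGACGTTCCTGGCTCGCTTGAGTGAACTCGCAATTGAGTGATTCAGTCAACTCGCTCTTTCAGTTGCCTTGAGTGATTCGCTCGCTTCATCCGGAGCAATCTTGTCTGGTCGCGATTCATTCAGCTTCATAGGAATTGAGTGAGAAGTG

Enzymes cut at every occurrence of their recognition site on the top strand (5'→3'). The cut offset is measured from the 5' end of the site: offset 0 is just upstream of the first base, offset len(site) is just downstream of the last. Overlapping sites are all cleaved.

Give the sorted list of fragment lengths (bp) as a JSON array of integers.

[2,2,2,3,3,4,4,6,6,7,7,7,8,8,8,8,12,12,13,14,15,16,16,20,25,28]

Per-enzyme occurrences:
  PtaIII (TTCA, off=0): starts [27, 148, 165, 192, 222, 226, 232] → cuts [27, 148, 165, 192, 222, 226, 232]
  TgoI (TAGT, off=1): starts [19, 33, 62, 74] → cuts [20, 34, 63, 75]
  GruIV (TCGC, off=4): starts [13, 23, 45, 57, 92, 120, 134, 158, 184, 188, 216] → cuts [17, 27, 49, 61, 96, 124, 138, 162, 188, 192, 220]
  LmaIX (TTGAGTGA, off=6): starts [82, 98, 124, 140, 175, 242] → cuts [88, 104, 130, 146, 181, 248]

Pooled cuts: [17, 20, 27, 34, 49, 61, 63, 75, 88, 96, 104, 124, 130, 138, 146, 148, 162, 165, 181, 188, 192, 220, 222, 226, 232, 248]

Fragment lengths:
  17→20: 3 bp
  20→27: 7 bp
  27→34: 7 bp
  34→49: 15 bp
  49→61: 12 bp
  61→63: 2 bp
  63→75: 12 bp
  75→88: 13 bp
  88→96: 8 bp
  96→104: 8 bp
  104→124: 20 bp
  124→130: 6 bp
  130→138: 8 bp
  138→146: 8 bp
  146→148: 2 bp
  148→162: 14 bp
  162→165: 3 bp
  165→181: 16 bp
  181→188: 7 bp
  188→192: 4 bp
  192→220: 28 bp
  220→222: 2 bp
  222→226: 4 bp
  226→232: 6 bp
  232→248: 16 bp
  248→17 (wrap): 256-248+17 = 25 bp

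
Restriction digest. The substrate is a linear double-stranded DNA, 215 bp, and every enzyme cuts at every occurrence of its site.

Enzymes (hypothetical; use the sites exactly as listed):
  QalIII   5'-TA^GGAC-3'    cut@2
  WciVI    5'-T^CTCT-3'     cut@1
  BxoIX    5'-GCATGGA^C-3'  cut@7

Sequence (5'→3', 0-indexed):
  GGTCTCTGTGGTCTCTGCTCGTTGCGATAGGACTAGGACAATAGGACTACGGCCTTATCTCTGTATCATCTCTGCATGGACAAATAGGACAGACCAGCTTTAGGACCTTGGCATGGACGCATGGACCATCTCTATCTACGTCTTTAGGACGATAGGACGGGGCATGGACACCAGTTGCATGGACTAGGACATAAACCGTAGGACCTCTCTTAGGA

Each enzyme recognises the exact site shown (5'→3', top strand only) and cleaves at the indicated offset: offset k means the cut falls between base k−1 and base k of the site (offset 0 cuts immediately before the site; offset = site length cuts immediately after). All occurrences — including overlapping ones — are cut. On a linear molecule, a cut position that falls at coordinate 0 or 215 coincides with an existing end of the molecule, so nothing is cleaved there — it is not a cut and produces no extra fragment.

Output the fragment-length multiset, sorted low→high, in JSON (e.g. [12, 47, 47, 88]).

Per-enzyme occurrences:
  QalIII TAGGAC/2: at [27, 33, 41, 84, 100, 144, 152, 184, 198] ⇒ [29, 35, 43, 86, 102, 146, 154, 186, 200]
  WciVI TCTCT/1: at [2, 11, 57, 68, 128, 205] ⇒ [3, 12, 58, 69, 129, 206]
  BxoIX GCATGGAC/7: at [73, 110, 118, 161, 176] ⇒ [80, 117, 125, 168, 183]

Pooled cuts: [3, 12, 29, 35, 43, 58, 69, 80, 86, 102, 117, 125, 129, 146, 154, 168, 183, 186, 200, 206]

Fragment lengths:
  [0,3): 3 bp
  [3,12): 9 bp
  [12,29): 17 bp
  [29,35): 6 bp
  [35,43): 8 bp
  [43,58): 15 bp
  [58,69): 11 bp
  [69,80): 11 bp
  [80,86): 6 bp
  [86,102): 16 bp
  [102,117): 15 bp
  [117,125): 8 bp
  [125,129): 4 bp
  [129,146): 17 bp
  [146,154): 8 bp
  [154,168): 14 bp
  [168,183): 15 bp
  [183,186): 3 bp
  [186,200): 14 bp
  [200,206): 6 bp
  [206,215): 9 bp

[3,3,4,6,6,6,8,8,8,9,9,11,11,14,14,15,15,15,16,17,17]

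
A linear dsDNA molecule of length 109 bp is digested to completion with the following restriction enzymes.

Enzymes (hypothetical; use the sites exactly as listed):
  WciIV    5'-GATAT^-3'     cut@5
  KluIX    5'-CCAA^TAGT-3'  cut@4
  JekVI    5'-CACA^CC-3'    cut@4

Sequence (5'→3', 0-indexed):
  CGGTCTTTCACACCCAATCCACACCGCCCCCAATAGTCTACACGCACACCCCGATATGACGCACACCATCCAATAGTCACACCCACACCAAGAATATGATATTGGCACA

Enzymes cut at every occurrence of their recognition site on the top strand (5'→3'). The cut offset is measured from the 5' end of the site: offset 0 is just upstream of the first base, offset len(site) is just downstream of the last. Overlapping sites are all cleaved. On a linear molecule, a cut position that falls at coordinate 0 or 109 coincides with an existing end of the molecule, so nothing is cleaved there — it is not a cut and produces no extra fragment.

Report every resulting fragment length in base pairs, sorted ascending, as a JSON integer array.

Site scan:
  WciIV (GATAT, off=5): starts [52, 97] → cuts [57, 102]
  KluIX (CCAATAGT, off=4): starts [29, 69] → cuts [33, 73]
  JekVI (CACACC, off=4): starts [8, 19, 44, 61, 77, 83] → cuts [12, 23, 48, 65, 81, 87]

All cut coordinates (distinct, sorted): [12, 23, 33, 48, 57, 65, 73, 81, 87, 102]

Fragment lengths:
  [0,12): 12 bp
  [12,23): 11 bp
  [23,33): 10 bp
  [33,48): 15 bp
  [48,57): 9 bp
  [57,65): 8 bp
  [65,73): 8 bp
  [73,81): 8 bp
  [81,87): 6 bp
  [87,102): 15 bp
  [102,109): 7 bp

[6,7,8,8,8,9,10,11,12,15,15]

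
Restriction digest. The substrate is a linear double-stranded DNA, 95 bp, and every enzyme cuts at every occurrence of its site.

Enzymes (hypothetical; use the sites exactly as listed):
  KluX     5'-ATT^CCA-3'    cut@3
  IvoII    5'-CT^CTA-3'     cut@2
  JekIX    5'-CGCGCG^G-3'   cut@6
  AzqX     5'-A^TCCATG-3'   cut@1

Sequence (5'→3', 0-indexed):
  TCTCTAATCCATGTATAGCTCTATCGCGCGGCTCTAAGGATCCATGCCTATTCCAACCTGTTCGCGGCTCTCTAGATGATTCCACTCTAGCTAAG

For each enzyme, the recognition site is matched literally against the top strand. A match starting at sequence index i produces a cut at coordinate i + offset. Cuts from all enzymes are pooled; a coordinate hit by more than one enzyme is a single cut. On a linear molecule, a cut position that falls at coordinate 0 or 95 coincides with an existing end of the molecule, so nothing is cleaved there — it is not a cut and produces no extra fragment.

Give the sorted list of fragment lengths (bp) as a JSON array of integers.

[3,3,4,5,7,9,10,10,12,13,19]

Site scan:
  KluX ATTCCA/3: at [49, 78] ⇒ [52, 81]
  IvoII CTCTA/2: at [1, 18, 31, 69, 84] ⇒ [3, 20, 33, 71, 86]
  JekIX CGCGCGG/6: at [24] ⇒ [30]
  AzqX ATCCATG/1: at [6, 39] ⇒ [7, 40]

Pooled cuts: [3, 7, 20, 30, 33, 40, 52, 71, 81, 86]

Fragments:
  [0,3): 3 bp
  [3,7): 4 bp
  [7,20): 13 bp
  [20,30): 10 bp
  [30,33): 3 bp
  [33,40): 7 bp
  [40,52): 12 bp
  [52,71): 19 bp
  [71,81): 10 bp
  [81,86): 5 bp
  [86,95): 9 bp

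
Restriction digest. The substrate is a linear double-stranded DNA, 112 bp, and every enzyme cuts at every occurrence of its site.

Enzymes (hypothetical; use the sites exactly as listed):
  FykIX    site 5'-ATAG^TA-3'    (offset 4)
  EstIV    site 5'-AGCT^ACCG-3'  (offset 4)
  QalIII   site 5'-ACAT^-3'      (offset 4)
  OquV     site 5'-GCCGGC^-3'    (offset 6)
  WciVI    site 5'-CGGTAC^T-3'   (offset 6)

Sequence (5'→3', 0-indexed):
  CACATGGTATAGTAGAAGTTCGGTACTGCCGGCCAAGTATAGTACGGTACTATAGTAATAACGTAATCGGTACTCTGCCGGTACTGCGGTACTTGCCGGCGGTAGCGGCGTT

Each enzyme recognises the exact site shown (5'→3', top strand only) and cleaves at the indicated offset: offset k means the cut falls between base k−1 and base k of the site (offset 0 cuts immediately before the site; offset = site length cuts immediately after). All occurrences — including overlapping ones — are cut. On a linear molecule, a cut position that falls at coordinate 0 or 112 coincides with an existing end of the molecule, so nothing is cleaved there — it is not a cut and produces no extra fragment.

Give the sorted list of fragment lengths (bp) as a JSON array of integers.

Scan for sites:
  FykIX (ATAGTA, off=4): starts [8, 38, 51] → cuts [12, 42, 55]
  EstIV (AGCTACCG, off=4): no sites
  QalIII (ACAT, off=4): starts [1] → cuts [5]
  OquV (GCCGGC, off=6): starts [27, 94] → cuts [33, 100]
  WciVI (CGGTACT, off=6): starts [20, 44, 67, 78, 86] → cuts [26, 50, 73, 84, 92]

Pooled cuts: [5, 12, 26, 33, 42, 50, 55, 73, 84, 92, 100]

Fragments:
  [0,5): 5 bp
  [5,12): 7 bp
  [12,26): 14 bp
  [26,33): 7 bp
  [33,42): 9 bp
  [42,50): 8 bp
  [50,55): 5 bp
  [55,73): 18 bp
  [73,84): 11 bp
  [84,92): 8 bp
  [92,100): 8 bp
  [100,112): 12 bp

[5,5,7,7,8,8,8,9,11,12,14,18]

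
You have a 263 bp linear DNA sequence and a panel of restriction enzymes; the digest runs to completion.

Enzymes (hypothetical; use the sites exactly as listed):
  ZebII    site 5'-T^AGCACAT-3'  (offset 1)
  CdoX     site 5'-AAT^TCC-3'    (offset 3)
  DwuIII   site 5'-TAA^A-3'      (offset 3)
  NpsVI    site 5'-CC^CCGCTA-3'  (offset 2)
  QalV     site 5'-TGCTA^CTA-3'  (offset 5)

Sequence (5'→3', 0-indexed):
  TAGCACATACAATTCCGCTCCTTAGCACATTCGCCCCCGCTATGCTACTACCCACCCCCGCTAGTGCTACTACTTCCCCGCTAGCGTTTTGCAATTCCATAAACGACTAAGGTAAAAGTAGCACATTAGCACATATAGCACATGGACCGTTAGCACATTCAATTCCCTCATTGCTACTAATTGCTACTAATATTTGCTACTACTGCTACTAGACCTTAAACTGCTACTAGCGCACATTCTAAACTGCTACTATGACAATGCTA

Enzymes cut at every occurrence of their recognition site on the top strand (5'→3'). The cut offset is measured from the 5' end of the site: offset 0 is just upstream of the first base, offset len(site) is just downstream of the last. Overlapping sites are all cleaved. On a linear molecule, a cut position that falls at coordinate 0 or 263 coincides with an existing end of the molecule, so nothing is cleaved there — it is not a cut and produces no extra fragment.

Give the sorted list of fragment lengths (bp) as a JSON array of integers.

Per-enzyme occurrences:
  ZebII (TAGCACAT, off=1): starts [0, 22, 118, 126, 135, 150] → cuts [1, 23, 119, 127, 136, 151]
  CdoX (AATTCC, off=3): starts [10, 92, 160] → cuts [13, 95, 163]
  DwuIII (TAAA, off=3): starts [99, 112, 216, 239] → cuts [102, 115, 219, 242]
  NpsVI (CCCCGCTA, off=2): starts [34, 55, 75] → cuts [36, 57, 77]
  QalV (TGCTACTA, off=5): starts [42, 64, 171, 181, 194, 203, 221, 244] → cuts [47, 69, 176, 186, 199, 208, 226, 249]

Pooled cuts: [1, 13, 23, 36, 47, 57, 69, 77, 95, 102, 115, 119, 127, 136, 151, 163, 176, 186, 199, 208, 219, 226, 242, 249]

Fragments:
  [0,1): 1 bp
  [1,13): 12 bp
  [13,23): 10 bp
  [23,36): 13 bp
  [36,47): 11 bp
  [47,57): 10 bp
  [57,69): 12 bp
  [69,77): 8 bp
  [77,95): 18 bp
  [95,102): 7 bp
  [102,115): 13 bp
  [115,119): 4 bp
  [119,127): 8 bp
  [127,136): 9 bp
  [136,151): 15 bp
  [151,163): 12 bp
  [163,176): 13 bp
  [176,186): 10 bp
  [186,199): 13 bp
  [199,208): 9 bp
  [208,219): 11 bp
  [219,226): 7 bp
  [226,242): 16 bp
  [242,249): 7 bp
  [249,263): 14 bp

[1,4,7,7,7,8,8,9,9,10,10,10,11,11,12,12,12,13,13,13,13,14,15,16,18]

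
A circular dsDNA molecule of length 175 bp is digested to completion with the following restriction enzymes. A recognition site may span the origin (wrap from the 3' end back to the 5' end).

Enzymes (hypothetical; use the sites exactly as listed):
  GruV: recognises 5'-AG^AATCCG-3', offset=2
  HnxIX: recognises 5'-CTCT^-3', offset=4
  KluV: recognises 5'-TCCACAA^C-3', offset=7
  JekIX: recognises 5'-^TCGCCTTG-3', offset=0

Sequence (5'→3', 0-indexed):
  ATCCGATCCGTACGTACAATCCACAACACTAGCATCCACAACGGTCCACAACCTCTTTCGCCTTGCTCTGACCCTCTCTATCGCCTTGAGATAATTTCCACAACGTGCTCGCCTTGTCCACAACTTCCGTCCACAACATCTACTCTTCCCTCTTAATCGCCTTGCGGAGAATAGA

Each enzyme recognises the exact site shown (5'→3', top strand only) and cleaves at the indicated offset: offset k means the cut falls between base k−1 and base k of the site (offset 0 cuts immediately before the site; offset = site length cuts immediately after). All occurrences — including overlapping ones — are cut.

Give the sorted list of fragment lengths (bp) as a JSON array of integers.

[1,1,2,3,5,5,7,8,10,10,12,13,15,15,18,23,27]

Per-enzyme occurrences:
  GruV (AGAATCCG, off=2): starts [172] → cuts [174]
  HnxIX (CTCT, off=4): starts [52, 65, 73, 75, 142, 149] → cuts [56, 69, 77, 79, 146, 153]
  KluV (TCCACAAC, off=7): starts [19, 34, 44, 96, 116, 129] → cuts [26, 41, 51, 103, 123, 136]
  JekIX (TCGCCTTG, off=0): starts [57, 80, 108, 156] → cuts [57, 80, 108, 156]

All cut coordinates (distinct, sorted): [26, 41, 51, 56, 57, 69, 77, 79, 80, 103, 108, 123, 136, 146, 153, 156, 174]

Fragments:
  26→41: 15 bp
  41→51: 10 bp
  51→56: 5 bp
  56→57: 1 bp
  57→69: 12 bp
  69→77: 8 bp
  77→79: 2 bp
  79→80: 1 bp
  80→103: 23 bp
  103→108: 5 bp
  108→123: 15 bp
  123→136: 13 bp
  136→146: 10 bp
  146→153: 7 bp
  153→156: 3 bp
  156→174: 18 bp
  174→26 (wrap): 175-174+26 = 27 bp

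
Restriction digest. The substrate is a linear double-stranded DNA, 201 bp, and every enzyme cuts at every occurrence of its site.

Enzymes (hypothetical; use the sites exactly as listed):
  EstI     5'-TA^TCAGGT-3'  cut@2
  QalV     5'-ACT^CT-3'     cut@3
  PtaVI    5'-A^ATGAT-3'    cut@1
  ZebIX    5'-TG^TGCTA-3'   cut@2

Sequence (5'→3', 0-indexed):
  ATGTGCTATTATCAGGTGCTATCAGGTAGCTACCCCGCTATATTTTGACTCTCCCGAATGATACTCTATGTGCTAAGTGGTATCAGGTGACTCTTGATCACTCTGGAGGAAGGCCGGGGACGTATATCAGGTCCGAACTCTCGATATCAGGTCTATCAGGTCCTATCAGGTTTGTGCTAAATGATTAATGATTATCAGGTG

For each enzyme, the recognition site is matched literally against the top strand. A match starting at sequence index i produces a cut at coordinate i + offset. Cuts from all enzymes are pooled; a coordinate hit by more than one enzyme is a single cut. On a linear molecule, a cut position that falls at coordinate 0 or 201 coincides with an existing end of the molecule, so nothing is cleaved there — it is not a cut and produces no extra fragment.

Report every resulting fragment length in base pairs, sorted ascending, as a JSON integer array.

Site scan:
  EstI TATCAGGT/2: at [9, 19, 80, 124, 144, 153, 163, 192] ⇒ [11, 21, 82, 126, 146, 155, 165, 194]
  QalV ACTCT/3: at [47, 62, 89, 99, 136] ⇒ [50, 65, 92, 102, 139]
  PtaVI AATGAT/1: at [56, 179, 186] ⇒ [57, 180, 187]
  ZebIX TGTGCTA/2: at [1, 68, 172] ⇒ [3, 70, 174]

All cut coordinates (distinct, sorted): [3, 11, 21, 50, 57, 65, 70, 82, 92, 102, 126, 139, 146, 155, 165, 174, 180, 187, 194]

Fragments:
  [0,3): 3 bp
  [3,11): 8 bp
  [11,21): 10 bp
  [21,50): 29 bp
  [50,57): 7 bp
  [57,65): 8 bp
  [65,70): 5 bp
  [70,82): 12 bp
  [82,92): 10 bp
  [92,102): 10 bp
  [102,126): 24 bp
  [126,139): 13 bp
  [139,146): 7 bp
  [146,155): 9 bp
  [155,165): 10 bp
  [165,174): 9 bp
  [174,180): 6 bp
  [180,187): 7 bp
  [187,194): 7 bp
  [194,201): 7 bp

[3,5,6,7,7,7,7,7,8,8,9,9,10,10,10,10,12,13,24,29]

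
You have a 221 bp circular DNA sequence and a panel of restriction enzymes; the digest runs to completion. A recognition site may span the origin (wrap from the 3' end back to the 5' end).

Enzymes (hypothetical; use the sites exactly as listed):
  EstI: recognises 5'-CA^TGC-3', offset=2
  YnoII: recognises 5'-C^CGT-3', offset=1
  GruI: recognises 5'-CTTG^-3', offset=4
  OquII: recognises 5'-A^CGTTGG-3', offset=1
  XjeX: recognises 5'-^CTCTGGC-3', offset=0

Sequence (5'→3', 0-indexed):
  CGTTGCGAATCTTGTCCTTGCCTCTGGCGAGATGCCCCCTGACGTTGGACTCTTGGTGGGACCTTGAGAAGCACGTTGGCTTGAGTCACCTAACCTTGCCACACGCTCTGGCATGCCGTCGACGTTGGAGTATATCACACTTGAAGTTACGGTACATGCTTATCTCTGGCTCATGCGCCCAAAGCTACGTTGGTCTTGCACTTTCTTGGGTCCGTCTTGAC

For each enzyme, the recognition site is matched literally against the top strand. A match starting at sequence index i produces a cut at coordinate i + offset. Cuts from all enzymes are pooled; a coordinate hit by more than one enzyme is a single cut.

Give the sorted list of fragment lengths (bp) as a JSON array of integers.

[1,2,3,4,6,6,7,7,7,7,8,10,10,10,11,11,13,13,14,14,15,21,21]

Site scan:
  EstI (CATGC, off=2): starts [111, 154, 171] → cuts [113, 156, 173]
  YnoII (CCGT, off=1): starts [115, 211, 220] → cuts [0, 116, 212]
  GruI (CTTG, off=4): starts [10, 16, 51, 62, 79, 94, 139, 194, 204, 215] → cuts [14, 20, 55, 66, 83, 98, 143, 198, 208, 219]
  OquII (ACGTTGG, off=1): starts [41, 72, 121, 186] → cuts [42, 73, 122, 187]
  XjeX (CTCTGGC, off=0): starts [21, 105, 163] → cuts [21, 105, 163]

Pooled cuts: [0, 14, 20, 21, 42, 55, 66, 73, 83, 98, 105, 113, 116, 122, 143, 156, 163, 173, 187, 198, 208, 212, 219]

Fragment lengths:
  0→14: 14 bp
  14→20: 6 bp
  20→21: 1 bp
  21→42: 21 bp
  42→55: 13 bp
  55→66: 11 bp
  66→73: 7 bp
  73→83: 10 bp
  83→98: 15 bp
  98→105: 7 bp
  105→113: 8 bp
  113→116: 3 bp
  116→122: 6 bp
  122→143: 21 bp
  143→156: 13 bp
  156→163: 7 bp
  163→173: 10 bp
  173→187: 14 bp
  187→198: 11 bp
  198→208: 10 bp
  208→212: 4 bp
  212→219: 7 bp
  219→0 (wrap): 221-219+0 = 2 bp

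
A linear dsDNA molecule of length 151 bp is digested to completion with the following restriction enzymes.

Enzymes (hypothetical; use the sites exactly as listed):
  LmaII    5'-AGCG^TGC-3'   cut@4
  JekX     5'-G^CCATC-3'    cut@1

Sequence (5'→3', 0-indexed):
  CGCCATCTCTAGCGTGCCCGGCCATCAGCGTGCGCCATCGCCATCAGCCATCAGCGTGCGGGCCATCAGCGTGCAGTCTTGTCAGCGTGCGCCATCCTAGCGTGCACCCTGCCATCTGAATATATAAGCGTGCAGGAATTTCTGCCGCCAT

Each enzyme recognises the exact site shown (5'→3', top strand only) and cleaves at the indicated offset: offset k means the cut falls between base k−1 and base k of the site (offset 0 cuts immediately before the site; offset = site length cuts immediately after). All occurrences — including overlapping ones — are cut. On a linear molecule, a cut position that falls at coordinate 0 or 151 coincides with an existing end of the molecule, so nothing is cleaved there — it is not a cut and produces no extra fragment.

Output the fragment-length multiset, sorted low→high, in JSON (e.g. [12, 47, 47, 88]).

Site scan:
  LmaII (AGCGTGC, off=4): starts [10, 26, 52, 67, 83, 98, 126] → cuts [14, 30, 56, 71, 87, 102, 130]
  JekX (GCCATC, off=1): starts [1, 20, 33, 39, 46, 61, 90, 110] → cuts [2, 21, 34, 40, 47, 62, 91, 111]

Pooled cuts: [2, 14, 21, 30, 34, 40, 47, 56, 62, 71, 87, 91, 102, 111, 130]

Fragment lengths:
  [0,2): 2 bp
  [2,14): 12 bp
  [14,21): 7 bp
  [21,30): 9 bp
  [30,34): 4 bp
  [34,40): 6 bp
  [40,47): 7 bp
  [47,56): 9 bp
  [56,62): 6 bp
  [62,71): 9 bp
  [71,87): 16 bp
  [87,91): 4 bp
  [91,102): 11 bp
  [102,111): 9 bp
  [111,130): 19 bp
  [130,151): 21 bp

[2,4,4,6,6,7,7,9,9,9,9,11,12,16,19,21]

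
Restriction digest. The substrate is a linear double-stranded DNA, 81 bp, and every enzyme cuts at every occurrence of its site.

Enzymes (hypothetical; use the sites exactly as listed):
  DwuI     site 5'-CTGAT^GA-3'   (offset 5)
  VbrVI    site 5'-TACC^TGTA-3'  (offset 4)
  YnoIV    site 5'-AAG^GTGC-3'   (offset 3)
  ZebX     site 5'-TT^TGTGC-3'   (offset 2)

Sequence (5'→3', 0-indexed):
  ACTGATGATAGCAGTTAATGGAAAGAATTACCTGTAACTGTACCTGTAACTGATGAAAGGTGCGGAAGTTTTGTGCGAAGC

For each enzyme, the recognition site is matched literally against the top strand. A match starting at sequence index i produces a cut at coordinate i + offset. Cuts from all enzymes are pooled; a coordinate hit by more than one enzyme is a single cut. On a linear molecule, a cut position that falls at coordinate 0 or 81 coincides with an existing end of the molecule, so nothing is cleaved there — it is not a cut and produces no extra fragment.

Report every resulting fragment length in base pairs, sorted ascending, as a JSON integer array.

[5,6,10,10,12,12,26]

Site scan:
  DwuI CTGATGA/5: at [1, 49] ⇒ [6, 54]
  VbrVI TACCTGTA/4: at [28, 40] ⇒ [32, 44]
  YnoIV AAGGTGC/3: at [56] ⇒ [59]
  ZebX TTTGTGC/2: at [69] ⇒ [71]

All cut coordinates (distinct, sorted): [6, 32, 44, 54, 59, 71]

Fragments:
  [0,6): 6 bp
  [6,32): 26 bp
  [32,44): 12 bp
  [44,54): 10 bp
  [54,59): 5 bp
  [59,71): 12 bp
  [71,81): 10 bp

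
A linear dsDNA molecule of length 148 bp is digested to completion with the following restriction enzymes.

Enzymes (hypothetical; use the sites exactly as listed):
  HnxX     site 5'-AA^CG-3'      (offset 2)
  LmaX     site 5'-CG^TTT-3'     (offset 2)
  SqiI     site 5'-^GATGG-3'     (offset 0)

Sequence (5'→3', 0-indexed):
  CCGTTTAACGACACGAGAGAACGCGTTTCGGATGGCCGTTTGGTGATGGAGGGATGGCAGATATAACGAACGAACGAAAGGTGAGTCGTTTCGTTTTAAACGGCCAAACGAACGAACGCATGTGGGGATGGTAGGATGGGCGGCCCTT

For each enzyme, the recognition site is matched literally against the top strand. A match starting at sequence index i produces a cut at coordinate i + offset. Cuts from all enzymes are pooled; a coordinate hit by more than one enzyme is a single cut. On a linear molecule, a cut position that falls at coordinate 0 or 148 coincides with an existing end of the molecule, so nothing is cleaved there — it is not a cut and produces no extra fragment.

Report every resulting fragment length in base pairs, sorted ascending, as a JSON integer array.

Per-enzyme occurrences:
  HnxX AACG/2: at [6, 19, 64, 68, 72, 98, 106, 110, 114] ⇒ [8, 21, 66, 70, 74, 100, 108, 112, 116]
  LmaX CGTTT/2: at [1, 23, 36, 86, 91] ⇒ [3, 25, 38, 88, 93]
  SqiI GATGG/0: at [30, 44, 52, 126, 134] ⇒ [30, 44, 52, 126, 134]

All cut coordinates (distinct, sorted): [3, 8, 21, 25, 30, 38, 44, 52, 66, 70, 74, 88, 93, 100, 108, 112, 116, 126, 134]

Fragments:
  [0,3): 3 bp
  [3,8): 5 bp
  [8,21): 13 bp
  [21,25): 4 bp
  [25,30): 5 bp
  [30,38): 8 bp
  [38,44): 6 bp
  [44,52): 8 bp
  [52,66): 14 bp
  [66,70): 4 bp
  [70,74): 4 bp
  [74,88): 14 bp
  [88,93): 5 bp
  [93,100): 7 bp
  [100,108): 8 bp
  [108,112): 4 bp
  [112,116): 4 bp
  [116,126): 10 bp
  [126,134): 8 bp
  [134,148): 14 bp

[3,4,4,4,4,4,5,5,5,6,7,8,8,8,8,10,13,14,14,14]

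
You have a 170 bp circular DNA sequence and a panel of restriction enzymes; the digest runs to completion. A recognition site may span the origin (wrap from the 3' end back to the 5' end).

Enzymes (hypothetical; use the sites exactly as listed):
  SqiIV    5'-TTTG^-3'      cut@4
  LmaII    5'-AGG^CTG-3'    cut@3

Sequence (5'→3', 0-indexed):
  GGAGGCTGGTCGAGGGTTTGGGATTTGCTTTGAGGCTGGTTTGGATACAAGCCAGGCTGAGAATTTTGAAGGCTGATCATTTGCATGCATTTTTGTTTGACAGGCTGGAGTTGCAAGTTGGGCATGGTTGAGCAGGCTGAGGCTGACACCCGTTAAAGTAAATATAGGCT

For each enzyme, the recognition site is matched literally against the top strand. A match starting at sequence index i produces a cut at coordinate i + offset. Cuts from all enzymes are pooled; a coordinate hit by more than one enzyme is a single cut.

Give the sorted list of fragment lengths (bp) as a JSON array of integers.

[3,4,4,5,5,6,7,7,8,11,12,12,13,15,26,32]

Scan for sites:
  SqiIV TTTG/4: at [16, 23, 28, 39, 64, 79, 91, 95] ⇒ [20, 27, 32, 43, 68, 83, 95, 99]
  LmaII AGGCTG/3: at [2, 32, 53, 69, 101, 133, 139, 165] ⇒ [5, 35, 56, 72, 104, 136, 142, 168]

All cut coordinates (distinct, sorted): [5, 20, 27, 32, 35, 43, 56, 68, 72, 83, 95, 99, 104, 136, 142, 168]

Fragments:
  5→20: 15 bp
  20→27: 7 bp
  27→32: 5 bp
  32→35: 3 bp
  35→43: 8 bp
  43→56: 13 bp
  56→68: 12 bp
  68→72: 4 bp
  72→83: 11 bp
  83→95: 12 bp
  95→99: 4 bp
  99→104: 5 bp
  104→136: 32 bp
  136→142: 6 bp
  142→168: 26 bp
  168→5 (wrap): 170-168+5 = 7 bp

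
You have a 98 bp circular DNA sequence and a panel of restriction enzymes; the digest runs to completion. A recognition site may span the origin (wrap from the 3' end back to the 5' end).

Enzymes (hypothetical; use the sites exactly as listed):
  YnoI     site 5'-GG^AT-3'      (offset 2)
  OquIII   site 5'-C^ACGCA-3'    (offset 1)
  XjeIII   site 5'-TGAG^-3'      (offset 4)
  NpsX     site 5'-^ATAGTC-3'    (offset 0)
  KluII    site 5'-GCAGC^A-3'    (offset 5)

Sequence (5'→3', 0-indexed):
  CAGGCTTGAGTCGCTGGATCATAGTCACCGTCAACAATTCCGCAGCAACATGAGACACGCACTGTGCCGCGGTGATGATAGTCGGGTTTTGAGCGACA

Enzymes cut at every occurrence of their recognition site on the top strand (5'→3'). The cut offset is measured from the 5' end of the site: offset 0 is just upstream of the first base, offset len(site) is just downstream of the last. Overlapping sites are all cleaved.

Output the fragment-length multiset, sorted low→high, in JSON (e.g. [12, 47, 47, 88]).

[2,3,7,8,15,16,21,26]

Per-enzyme occurrences:
  YnoI GGAT/2: at [15] ⇒ [17]
  OquIII CACGCA/1: at [55] ⇒ [56]
  XjeIII TGAG/4: at [6, 50, 89] ⇒ [10, 54, 93]
  NpsX ATAGTC/0: at [20, 77] ⇒ [20, 77]
  KluII GCAGCA/5: at [41] ⇒ [46]

All cut coordinates (distinct, sorted): [10, 17, 20, 46, 54, 56, 77, 93]

Fragments:
  10→17: 7 bp
  17→20: 3 bp
  20→46: 26 bp
  46→54: 8 bp
  54→56: 2 bp
  56→77: 21 bp
  77→93: 16 bp
  93→10 (wrap): 98-93+10 = 15 bp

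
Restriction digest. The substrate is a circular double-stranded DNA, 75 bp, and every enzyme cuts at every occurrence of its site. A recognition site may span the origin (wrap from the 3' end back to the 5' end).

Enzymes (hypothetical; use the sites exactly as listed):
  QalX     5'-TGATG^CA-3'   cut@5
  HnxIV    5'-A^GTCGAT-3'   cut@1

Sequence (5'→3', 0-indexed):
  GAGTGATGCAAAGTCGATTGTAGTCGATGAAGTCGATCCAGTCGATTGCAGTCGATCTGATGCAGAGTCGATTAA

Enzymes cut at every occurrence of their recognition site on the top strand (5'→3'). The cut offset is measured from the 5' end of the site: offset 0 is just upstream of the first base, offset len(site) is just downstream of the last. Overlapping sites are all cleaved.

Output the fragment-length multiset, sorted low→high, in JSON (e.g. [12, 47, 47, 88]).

[4,4,9,9,10,10,12,17]

Site scan:
  QalX (TGATGCA, off=5): starts [3, 57] → cuts [8, 62]
  HnxIV (AGTCGAT, off=1): starts [11, 21, 30, 39, 49, 65] → cuts [12, 22, 31, 40, 50, 66]

Pooled cuts: [8, 12, 22, 31, 40, 50, 62, 66]

Fragments:
  8→12: 4 bp
  12→22: 10 bp
  22→31: 9 bp
  31→40: 9 bp
  40→50: 10 bp
  50→62: 12 bp
  62→66: 4 bp
  66→8 (wrap): 75-66+8 = 17 bp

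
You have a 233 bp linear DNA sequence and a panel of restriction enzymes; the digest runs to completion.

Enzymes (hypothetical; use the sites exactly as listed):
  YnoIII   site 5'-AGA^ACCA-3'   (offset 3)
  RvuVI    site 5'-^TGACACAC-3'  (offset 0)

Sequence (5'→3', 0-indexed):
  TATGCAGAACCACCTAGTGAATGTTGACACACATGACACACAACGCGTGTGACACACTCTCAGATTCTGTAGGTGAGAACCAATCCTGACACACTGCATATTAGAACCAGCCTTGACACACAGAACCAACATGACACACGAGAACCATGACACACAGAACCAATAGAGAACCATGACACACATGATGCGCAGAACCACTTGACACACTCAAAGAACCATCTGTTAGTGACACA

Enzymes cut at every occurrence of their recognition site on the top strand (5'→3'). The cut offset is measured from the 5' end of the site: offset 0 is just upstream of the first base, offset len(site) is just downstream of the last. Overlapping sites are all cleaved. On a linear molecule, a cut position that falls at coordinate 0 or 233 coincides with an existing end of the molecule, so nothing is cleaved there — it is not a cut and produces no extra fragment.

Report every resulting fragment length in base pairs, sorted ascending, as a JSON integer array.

[4,4,6,7,8,8,8,9,11,11,11,12,15,16,16,19,19,20,29]

Per-enzyme occurrences:
  YnoIII (AGAACCA, off=3): starts [5, 75, 102, 121, 140, 155, 166, 190, 211] → cuts [8, 78, 105, 124, 143, 158, 169, 193, 214]
  RvuVI (TGACACAC, off=0): starts [24, 33, 49, 86, 113, 131, 147, 173, 199] → cuts [24, 33, 49, 86, 113, 131, 147, 173, 199]

Pooled cuts: [8, 24, 33, 49, 78, 86, 105, 113, 124, 131, 143, 147, 158, 169, 173, 193, 199, 214]

Fragments:
  [0,8): 8 bp
  [8,24): 16 bp
  [24,33): 9 bp
  [33,49): 16 bp
  [49,78): 29 bp
  [78,86): 8 bp
  [86,105): 19 bp
  [105,113): 8 bp
  [113,124): 11 bp
  [124,131): 7 bp
  [131,143): 12 bp
  [143,147): 4 bp
  [147,158): 11 bp
  [158,169): 11 bp
  [169,173): 4 bp
  [173,193): 20 bp
  [193,199): 6 bp
  [199,214): 15 bp
  [214,233): 19 bp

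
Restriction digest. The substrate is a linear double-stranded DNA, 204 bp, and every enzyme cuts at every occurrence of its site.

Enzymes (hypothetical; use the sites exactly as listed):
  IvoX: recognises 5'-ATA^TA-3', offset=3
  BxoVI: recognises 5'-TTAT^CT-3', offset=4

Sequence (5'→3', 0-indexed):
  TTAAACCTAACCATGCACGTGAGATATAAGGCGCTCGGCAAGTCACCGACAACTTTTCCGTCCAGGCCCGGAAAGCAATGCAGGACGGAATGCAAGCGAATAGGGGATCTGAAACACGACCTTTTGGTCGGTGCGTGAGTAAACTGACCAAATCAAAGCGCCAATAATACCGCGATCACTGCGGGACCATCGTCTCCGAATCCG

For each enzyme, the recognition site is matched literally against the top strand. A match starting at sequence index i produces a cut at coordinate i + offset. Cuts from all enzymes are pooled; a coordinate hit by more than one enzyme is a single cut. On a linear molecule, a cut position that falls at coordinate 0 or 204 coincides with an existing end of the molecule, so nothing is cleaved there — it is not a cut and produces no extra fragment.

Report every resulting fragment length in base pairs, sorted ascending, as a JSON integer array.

Per-enzyme occurrences:
  IvoX ATATA/3: at [23] ⇒ [26]
  BxoVI (TTATCT, off=4): no sites

Pooled cuts: [26]

Fragment lengths:
  [0,26): 26 bp
  [26,204): 178 bp

[26,178]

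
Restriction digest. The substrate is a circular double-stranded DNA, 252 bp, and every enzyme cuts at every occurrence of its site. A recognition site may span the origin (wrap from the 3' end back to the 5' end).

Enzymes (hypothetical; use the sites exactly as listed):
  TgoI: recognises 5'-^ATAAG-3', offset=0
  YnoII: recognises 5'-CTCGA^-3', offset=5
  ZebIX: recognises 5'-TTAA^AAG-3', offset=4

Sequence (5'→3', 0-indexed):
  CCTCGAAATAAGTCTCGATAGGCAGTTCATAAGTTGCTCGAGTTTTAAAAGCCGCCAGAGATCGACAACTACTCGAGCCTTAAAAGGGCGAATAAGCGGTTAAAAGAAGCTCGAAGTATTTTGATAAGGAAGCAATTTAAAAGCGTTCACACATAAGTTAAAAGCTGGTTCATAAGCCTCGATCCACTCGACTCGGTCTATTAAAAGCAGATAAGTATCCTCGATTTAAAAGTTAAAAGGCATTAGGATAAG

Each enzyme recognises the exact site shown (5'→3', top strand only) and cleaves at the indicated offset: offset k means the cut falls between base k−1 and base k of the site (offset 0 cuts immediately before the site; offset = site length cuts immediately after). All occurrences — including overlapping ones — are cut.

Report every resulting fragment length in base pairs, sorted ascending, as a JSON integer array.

[1,5,6,7,7,7,8,9,9,9,10,10,11,11,11,11,11,12,12,13,13,14,17,28]

Scan for sites:
  TgoI ATAAG/0: at [7, 28, 91, 123, 152, 171, 210, 247] ⇒ [7, 28, 91, 123, 152, 171, 210, 247]
  YnoII CTCGA/5: at [1, 13, 36, 71, 109, 177, 186, 219] ⇒ [6, 18, 41, 76, 114, 182, 191, 224]
  ZebIX TTAAAAG/4: at [44, 79, 99, 136, 157, 200, 225, 232] ⇒ [48, 83, 103, 140, 161, 204, 229, 236]

All cut coordinates (distinct, sorted): [6, 7, 18, 28, 41, 48, 76, 83, 91, 103, 114, 123, 140, 152, 161, 171, 182, 191, 204, 210, 224, 229, 236, 247]

Fragments:
  6→7: 1 bp
  7→18: 11 bp
  18→28: 10 bp
  28→41: 13 bp
  41→48: 7 bp
  48→76: 28 bp
  76→83: 7 bp
  83→91: 8 bp
  91→103: 12 bp
  103→114: 11 bp
  114→123: 9 bp
  123→140: 17 bp
  140→152: 12 bp
  152→161: 9 bp
  161→171: 10 bp
  171→182: 11 bp
  182→191: 9 bp
  191→204: 13 bp
  204→210: 6 bp
  210→224: 14 bp
  224→229: 5 bp
  229→236: 7 bp
  236→247: 11 bp
  247→6 (wrap): 252-247+6 = 11 bp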